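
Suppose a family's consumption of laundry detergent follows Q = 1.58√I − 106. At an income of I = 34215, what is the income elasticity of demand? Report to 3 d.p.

At I = 34215: Q = 186.257.
dQ/dI = 1.58/(2√I) = 0.00427089 at this income.
η = (dQ/dI)·(I/Q) = 0.00427089 × (34215/186.257) = 0.785.

0.785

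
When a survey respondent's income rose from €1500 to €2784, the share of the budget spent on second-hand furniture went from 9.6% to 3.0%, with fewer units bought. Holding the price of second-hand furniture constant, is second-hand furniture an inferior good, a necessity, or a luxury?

inferior good

Quantity demanded falls as income rises, so η < 0.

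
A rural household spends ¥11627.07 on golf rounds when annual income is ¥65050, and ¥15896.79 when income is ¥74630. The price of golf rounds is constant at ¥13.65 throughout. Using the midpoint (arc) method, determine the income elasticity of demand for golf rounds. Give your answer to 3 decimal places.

With a constant price, Q₁ = 11627.07/13.65 = 851.800 and Q₂ = 15896.79/13.65 = 1164.600 (equivalently, work directly with expenditure since P cancels).
Midpoint %ΔQ = (15896.79 − 11627.07)/13761.93 = 0.31026; midpoint %ΔI = (74630 − 65050)/69840 = 0.13717.
η = 0.31026 / 0.13717 = 2.262.

2.262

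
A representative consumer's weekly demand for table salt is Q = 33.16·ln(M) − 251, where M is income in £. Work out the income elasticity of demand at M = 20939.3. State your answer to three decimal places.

At M = 20939.3: Q = 78.922.
dQ/dM = 33.16/M = 0.00158363 at this income.
η = (dQ/dM)·(M/Q) = 0.00158363 × (20939.3/78.922) = 0.420.

0.420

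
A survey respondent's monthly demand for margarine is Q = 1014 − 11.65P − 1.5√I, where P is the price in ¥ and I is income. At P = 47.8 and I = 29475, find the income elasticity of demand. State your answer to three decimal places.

At P = 47.8, I = 29475: Q = 199.606.
Holding P constant, ∂Q/∂I = -1.5/(2√I) = -0.00436852.
η_I = (∂Q/∂I)·(I/Q) = -0.00436852 × (29475/199.606) = -0.645.

-0.645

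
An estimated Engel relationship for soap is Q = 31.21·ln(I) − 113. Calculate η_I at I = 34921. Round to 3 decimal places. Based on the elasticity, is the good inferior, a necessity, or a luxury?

0.146 (necessity)

At I = 34921: Q = 213.483.
dQ/dI = 31.21/I = 0.000893732 at this income.
η = (dQ/dI)·(I/Q) = 0.000893732 × (34921/213.483) = 0.146.
Since 0 < η < 1, the good is a necessity.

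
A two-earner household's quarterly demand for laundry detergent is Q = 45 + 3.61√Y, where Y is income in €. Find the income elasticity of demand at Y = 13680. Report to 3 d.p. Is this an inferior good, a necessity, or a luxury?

At Y = 13680: Q = 467.231.
dQ/dY = 3.61/(2√Y) = 0.0154324 at this income.
η = (dQ/dY)·(Y/Q) = 0.0154324 × (13680/467.231) = 0.452.
Since 0 < η < 1, the good is a necessity.

0.452 (necessity)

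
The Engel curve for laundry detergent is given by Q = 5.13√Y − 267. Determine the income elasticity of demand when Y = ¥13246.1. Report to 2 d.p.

0.91

At Y = 13246.1: Q = 323.420.
dQ/dY = 5.13/(2√Y) = 0.0222866 at this income.
η = (dQ/dY)·(Y/Q) = 0.0222866 × (13246.1/323.420) = 0.91.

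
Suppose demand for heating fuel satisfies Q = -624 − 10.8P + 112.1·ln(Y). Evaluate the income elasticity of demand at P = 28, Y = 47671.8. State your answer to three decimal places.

At P = 28, Y = 47671.8: Q = 281.152.
Holding P constant, ∂Q/∂Y = 112.1/Y = 0.0023515.
η_Y = (∂Q/∂Y)·(Y/Q) = 0.0023515 × (47671.8/281.152) = 0.399.

0.399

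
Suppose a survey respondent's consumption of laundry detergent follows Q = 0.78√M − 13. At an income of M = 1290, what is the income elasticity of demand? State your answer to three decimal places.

0.933

At M = 1290: Q = 15.015.
dQ/dM = 0.78/(2√M) = 0.0108585 at this income.
η = (dQ/dM)·(M/Q) = 0.0108585 × (1290/15.015) = 0.933.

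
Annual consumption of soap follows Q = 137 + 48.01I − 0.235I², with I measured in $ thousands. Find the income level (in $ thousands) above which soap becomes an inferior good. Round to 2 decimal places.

102.15

dQ/dI = 48.01 − 0.47I.
The good is inferior where dQ/dI < 0. Setting dQ/dI = 0 gives I = 48.01 / 0.47 = 102.15.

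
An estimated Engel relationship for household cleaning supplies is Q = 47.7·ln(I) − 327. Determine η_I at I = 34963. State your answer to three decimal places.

0.277

At I = 34963: Q = 172.040.
dQ/dI = 47.7/I = 0.0013643 at this income.
η = (dQ/dI)·(I/Q) = 0.0013643 × (34963/172.040) = 0.277.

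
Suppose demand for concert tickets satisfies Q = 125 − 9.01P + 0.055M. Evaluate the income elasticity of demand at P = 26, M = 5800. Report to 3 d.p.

1.521

At P = 26, M = 5800: Q = 209.740.
Holding P constant, ∂Q/∂M = 0.055.
η_M = (∂Q/∂M)·(M/Q) = 0.055 × (5800/209.740) = 1.521.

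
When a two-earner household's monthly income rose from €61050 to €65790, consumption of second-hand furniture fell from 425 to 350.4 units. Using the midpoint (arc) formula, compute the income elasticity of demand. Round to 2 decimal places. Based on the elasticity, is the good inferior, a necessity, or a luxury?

ΔQ = 350.4 − 425 = -74.6; midpoint Q̄ = (425 + 350.4)/2 = 387.7.
ΔI = 65790 − 61050 = 4740; midpoint Ī = (61050 + 65790)/2 = 63420.
η = (ΔQ/Q̄) ÷ (ΔI/Ī) = (-74.6/387.7) ÷ (4740/63420) = -2.57.
η < 0 ⇒ inferior good.

-2.57 (inferior good)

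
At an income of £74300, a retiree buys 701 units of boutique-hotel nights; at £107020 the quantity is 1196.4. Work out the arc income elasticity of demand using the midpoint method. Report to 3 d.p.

ΔQ = 1196.4 − 701 = 495.4; midpoint Q̄ = (701 + 1196.4)/2 = 948.7.
ΔI = 107020 − 74300 = 32720; midpoint Ī = (74300 + 107020)/2 = 90660.
η = (ΔQ/Q̄) ÷ (ΔI/Ī) = (495.4/948.7) ÷ (32720/90660) = 1.447.

1.447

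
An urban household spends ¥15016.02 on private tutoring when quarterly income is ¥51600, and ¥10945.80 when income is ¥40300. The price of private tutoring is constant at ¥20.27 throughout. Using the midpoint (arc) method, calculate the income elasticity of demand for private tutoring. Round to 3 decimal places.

With a constant price, Q₁ = 15016.02/20.27 = 740.800 and Q₂ = 10945.80/20.27 = 540.000 (equivalently, work directly with expenditure since P cancels).
Midpoint %ΔQ = (10945.80 − 15016.02)/12980.91 = -0.31355; midpoint %ΔI = (40300 − 51600)/45950 = -0.24592.
η = -0.31355 / -0.24592 = 1.275.

1.275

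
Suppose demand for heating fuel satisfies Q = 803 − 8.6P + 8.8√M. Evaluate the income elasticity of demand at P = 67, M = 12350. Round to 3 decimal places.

At P = 67, M = 12350: Q = 1204.749.
Holding P constant, ∂Q/∂M = 8.8/(2√M) = 0.0395931.
η_M = (∂Q/∂M)·(M/Q) = 0.0395931 × (12350/1204.749) = 0.406.

0.406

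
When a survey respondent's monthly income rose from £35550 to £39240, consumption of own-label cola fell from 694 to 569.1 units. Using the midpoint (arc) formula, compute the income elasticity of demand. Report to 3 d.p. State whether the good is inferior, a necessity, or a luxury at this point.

-2.004 (inferior good)

ΔQ = 569.1 − 694 = -124.9; midpoint Q̄ = (694 + 569.1)/2 = 631.55.
ΔI = 39240 − 35550 = 3690; midpoint Ī = (35550 + 39240)/2 = 37395.
η = (ΔQ/Q̄) ÷ (ΔI/Ī) = (-124.9/631.55) ÷ (3690/37395) = -2.004.
η < 0 ⇒ inferior good.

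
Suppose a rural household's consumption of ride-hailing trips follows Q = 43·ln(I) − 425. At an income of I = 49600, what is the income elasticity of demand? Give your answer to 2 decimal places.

At I = 49600: Q = 39.905.
dQ/dI = 43/I = 0.000866935 at this income.
η = (dQ/dI)·(I/Q) = 0.000866935 × (49600/39.905) = 1.08.

1.08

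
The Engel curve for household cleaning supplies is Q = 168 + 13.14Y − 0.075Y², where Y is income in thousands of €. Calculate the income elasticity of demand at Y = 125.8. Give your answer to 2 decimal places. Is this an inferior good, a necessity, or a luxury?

At Y = 125.8: Q = 634.0890.
dQ/dY = 13.14 − 0.15Y = -5.73000.
η = (dQ/dY)·(Y/Q) = -5.73000 × (125.8/634.0890) = -1.14.
η < 0 ⇒ inferior good.

-1.14 (inferior good)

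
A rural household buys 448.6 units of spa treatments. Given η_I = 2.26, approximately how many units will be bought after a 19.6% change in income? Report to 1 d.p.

%ΔQ ≈ η × %ΔI = 2.26 × 19.6% = 44.296%.
New Q ≈ 448.6 × (1 + 0.44296) = 647.3.

647.3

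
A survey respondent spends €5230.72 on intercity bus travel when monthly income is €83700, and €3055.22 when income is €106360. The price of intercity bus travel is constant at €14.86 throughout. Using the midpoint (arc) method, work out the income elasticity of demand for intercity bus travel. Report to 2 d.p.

With a constant price, Q₁ = 5230.72/14.86 = 352.000 and Q₂ = 3055.22/14.86 = 205.600 (equivalently, work directly with expenditure since P cancels).
Midpoint %ΔQ = (3055.22 − 5230.72)/4142.97 = -0.52511; midpoint %ΔI = (106360 − 83700)/95030 = 0.23845.
η = -0.52511 / 0.23845 = -2.20.

-2.20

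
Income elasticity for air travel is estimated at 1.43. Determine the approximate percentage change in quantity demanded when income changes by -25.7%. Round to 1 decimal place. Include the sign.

-36.8%

%ΔQ ≈ η × %ΔI = 1.43 × (-25.7%) = -36.8%.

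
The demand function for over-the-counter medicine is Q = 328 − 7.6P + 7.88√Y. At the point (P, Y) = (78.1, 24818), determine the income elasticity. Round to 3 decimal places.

0.636

At P = 78.1, Y = 24818: Q = 975.834.
Holding P constant, ∂Q/∂Y = 7.88/(2√Y) = 0.02501.
η_Y = (∂Q/∂Y)·(Y/Q) = 0.02501 × (24818/975.834) = 0.636.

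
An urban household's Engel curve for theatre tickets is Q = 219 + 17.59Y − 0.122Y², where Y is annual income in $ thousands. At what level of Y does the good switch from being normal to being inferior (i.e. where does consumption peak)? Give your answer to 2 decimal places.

dQ/dY = 17.59 − 0.244Y.
The good is inferior where dQ/dY < 0. Setting dQ/dY = 0 gives Y = 17.59 / 0.244 = 72.09.

72.09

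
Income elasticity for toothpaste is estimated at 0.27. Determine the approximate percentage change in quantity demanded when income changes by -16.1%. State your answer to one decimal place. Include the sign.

%ΔQ ≈ η × %ΔI = 0.27 × (-16.1%) = -4.3%.

-4.3%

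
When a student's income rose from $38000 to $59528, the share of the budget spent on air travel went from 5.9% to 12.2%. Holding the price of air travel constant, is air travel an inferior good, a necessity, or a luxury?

The budget share rises as income rises, so η > 1.

luxury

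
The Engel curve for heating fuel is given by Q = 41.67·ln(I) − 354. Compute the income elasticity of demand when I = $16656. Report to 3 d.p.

At I = 16656: Q = 51.054.
dQ/dI = 41.67/I = 0.0025018 at this income.
η = (dQ/dI)·(I/Q) = 0.0025018 × (16656/51.054) = 0.816.

0.816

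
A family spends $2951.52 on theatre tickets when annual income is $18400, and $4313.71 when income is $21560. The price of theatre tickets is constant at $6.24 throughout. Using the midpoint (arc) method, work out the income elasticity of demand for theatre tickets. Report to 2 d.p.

With a constant price, Q₁ = 2951.52/6.24 = 473.000 and Q₂ = 4313.71/6.24 = 691.300 (equivalently, work directly with expenditure since P cancels).
Midpoint %ΔQ = (4313.71 − 2951.52)/3632.62 = 0.37499; midpoint %ΔI = (21560 − 18400)/19980 = 0.15816.
η = 0.37499 / 0.15816 = 2.37.

2.37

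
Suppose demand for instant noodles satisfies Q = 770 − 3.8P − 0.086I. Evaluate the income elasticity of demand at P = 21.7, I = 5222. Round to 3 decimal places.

At P = 21.7, I = 5222: Q = 238.448.
Holding P constant, ∂Q/∂I = −0.086.
η_I = (∂Q/∂I)·(I/Q) = -0.086 × (5222/238.448) = -1.883.

-1.883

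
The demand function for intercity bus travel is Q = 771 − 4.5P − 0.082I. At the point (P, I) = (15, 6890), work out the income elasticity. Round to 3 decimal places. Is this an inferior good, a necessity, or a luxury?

At P = 15, I = 6890: Q = 138.520.
Holding P constant, ∂Q/∂I = −0.082.
η_I = (∂Q/∂I)·(I/Q) = -0.082 × (6890/138.520) = -4.079.
Since η < 0, this is an inferior good.

-4.079 (inferior good)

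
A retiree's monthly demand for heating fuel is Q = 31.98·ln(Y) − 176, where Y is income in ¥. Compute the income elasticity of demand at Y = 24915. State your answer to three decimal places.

At Y = 24915: Q = 147.741.
dQ/dY = 31.98/Y = 0.00128356 at this income.
η = (dQ/dY)·(Y/Q) = 0.00128356 × (24915/147.741) = 0.216.

0.216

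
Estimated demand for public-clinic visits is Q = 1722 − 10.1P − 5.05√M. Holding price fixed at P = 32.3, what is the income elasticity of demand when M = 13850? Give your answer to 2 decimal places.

At P = 32.3, M = 13850: Q = 801.456.
Holding P constant, ∂Q/∂M = -5.05/(2√M) = -0.0214554.
η_M = (∂Q/∂M)·(M/Q) = -0.0214554 × (13850/801.456) = -0.37.

-0.37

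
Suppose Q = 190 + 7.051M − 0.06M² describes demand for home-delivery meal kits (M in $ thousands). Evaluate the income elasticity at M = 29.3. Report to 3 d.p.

At M = 29.3: Q = 345.0849.
dQ/dM = 7.051 − 0.12M = 3.53500.
η = (dQ/dM)·(M/Q) = 3.53500 × (29.3/345.0849) = 0.300.

0.300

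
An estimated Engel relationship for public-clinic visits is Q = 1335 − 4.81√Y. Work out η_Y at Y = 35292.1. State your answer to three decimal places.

-1.047

At Y = 35292.1: Q = 431.384.
dQ/dY = -4.81/(2√Y) = -0.012802 at this income.
η = (dQ/dY)·(Y/Q) = -0.012802 × (35292.1/431.384) = -1.047.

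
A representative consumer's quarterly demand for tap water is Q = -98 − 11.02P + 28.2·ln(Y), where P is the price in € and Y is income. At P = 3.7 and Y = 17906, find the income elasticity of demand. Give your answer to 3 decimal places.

At P = 3.7, Y = 17906: Q = 137.386.
Holding P constant, ∂Q/∂Y = 28.2/Y = 0.00157489.
η_Y = (∂Q/∂Y)·(Y/Q) = 0.00157489 × (17906/137.386) = 0.205.

0.205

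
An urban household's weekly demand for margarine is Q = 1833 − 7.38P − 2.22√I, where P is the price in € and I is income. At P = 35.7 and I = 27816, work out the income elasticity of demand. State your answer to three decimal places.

At P = 35.7, I = 27816: Q = 1199.280.
Holding P constant, ∂Q/∂I = -2.22/(2√I) = -0.00665542.
η_I = (∂Q/∂I)·(I/Q) = -0.00665542 × (27816/1199.280) = -0.154.

-0.154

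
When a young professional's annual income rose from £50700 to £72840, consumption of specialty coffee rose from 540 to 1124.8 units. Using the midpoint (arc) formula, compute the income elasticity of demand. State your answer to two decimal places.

1.96

ΔQ = 1124.8 − 540 = 584.8; midpoint Q̄ = (540 + 1124.8)/2 = 832.4.
ΔI = 72840 − 50700 = 22140; midpoint Ī = (50700 + 72840)/2 = 61770.
η = (ΔQ/Q̄) ÷ (ΔI/Ī) = (584.8/832.4) ÷ (22140/61770) = 1.96.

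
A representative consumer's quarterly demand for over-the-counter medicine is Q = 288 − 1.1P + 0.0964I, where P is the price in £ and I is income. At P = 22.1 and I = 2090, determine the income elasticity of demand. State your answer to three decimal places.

0.433

At P = 22.1, I = 2090: Q = 465.166.
Holding P constant, ∂Q/∂I = 0.0964.
η_I = (∂Q/∂I)·(I/Q) = 0.0964 × (2090/465.166) = 0.433.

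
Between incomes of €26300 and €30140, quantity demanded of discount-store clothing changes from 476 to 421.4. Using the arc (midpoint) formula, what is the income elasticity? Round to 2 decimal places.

-0.89

ΔQ = 421.4 − 476 = -54.6; midpoint Q̄ = (476 + 421.4)/2 = 448.7.
ΔI = 30140 − 26300 = 3840; midpoint Ī = (26300 + 30140)/2 = 28220.
η = (ΔQ/Q̄) ÷ (ΔI/Ī) = (-54.6/448.7) ÷ (3840/28220) = -0.89.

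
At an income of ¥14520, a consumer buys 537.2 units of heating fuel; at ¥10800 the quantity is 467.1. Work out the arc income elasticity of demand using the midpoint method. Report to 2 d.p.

ΔQ = 467.1 − 537.2 = -70.1; midpoint Q̄ = (537.2 + 467.1)/2 = 502.15.
ΔI = 10800 − 14520 = -3720; midpoint Ī = (14520 + 10800)/2 = 12660.
η = (ΔQ/Q̄) ÷ (ΔI/Ī) = (-70.1/502.15) ÷ (-3720/12660) = 0.48.

0.48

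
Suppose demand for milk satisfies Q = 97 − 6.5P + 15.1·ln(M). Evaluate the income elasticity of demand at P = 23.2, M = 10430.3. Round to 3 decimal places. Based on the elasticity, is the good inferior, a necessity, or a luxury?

At P = 23.2, M = 10430.3: Q = 85.912.
Holding P constant, ∂Q/∂M = 15.1/M = 0.00144771.
η_M = (∂Q/∂M)·(M/Q) = 0.00144771 × (10430.3/85.912) = 0.176.
Since 0 < η < 1, this is a necessity.

0.176 (necessity)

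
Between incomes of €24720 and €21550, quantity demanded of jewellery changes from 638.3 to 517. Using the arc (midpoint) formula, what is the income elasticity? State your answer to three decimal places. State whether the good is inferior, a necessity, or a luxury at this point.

ΔQ = 517 − 638.3 = -121.3; midpoint Q̄ = (638.3 + 517)/2 = 577.65.
ΔI = 21550 − 24720 = -3170; midpoint Ī = (24720 + 21550)/2 = 23135.
η = (ΔQ/Q̄) ÷ (ΔI/Ī) = (-121.3/577.65) ÷ (-3170/23135) = 1.533.
η > 1 ⇒ luxury.

1.533 (luxury)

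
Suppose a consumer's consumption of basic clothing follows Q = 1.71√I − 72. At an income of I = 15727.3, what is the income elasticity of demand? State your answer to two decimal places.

0.75

At I = 15727.3: Q = 142.449.
dQ/dI = 1.71/(2√I) = 0.00681772 at this income.
η = (dQ/dI)·(I/Q) = 0.00681772 × (15727.3/142.449) = 0.75.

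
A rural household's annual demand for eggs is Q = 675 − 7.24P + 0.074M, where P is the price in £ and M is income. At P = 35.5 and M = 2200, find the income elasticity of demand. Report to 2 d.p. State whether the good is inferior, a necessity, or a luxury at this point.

At P = 35.5, M = 2200: Q = 580.780.
Holding P constant, ∂Q/∂M = 0.074.
η_M = (∂Q/∂M)·(M/Q) = 0.074 × (2200/580.780) = 0.28.
Since 0 < η < 1, this is a necessity.

0.28 (necessity)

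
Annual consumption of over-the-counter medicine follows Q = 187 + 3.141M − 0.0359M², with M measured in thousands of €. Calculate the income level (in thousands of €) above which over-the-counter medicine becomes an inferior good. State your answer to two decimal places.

dQ/dM = 3.141 − 0.0718M.
The good is inferior where dQ/dM < 0. Setting dQ/dM = 0 gives M = 3.141 / 0.0718 = 43.75.

43.75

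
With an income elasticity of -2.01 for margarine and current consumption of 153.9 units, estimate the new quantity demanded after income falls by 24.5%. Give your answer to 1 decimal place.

229.7

%ΔQ ≈ η × %ΔI = -2.01 × (-24.5%) = 49.245%.
New Q ≈ 153.9 × (1 + 0.49245) = 229.7.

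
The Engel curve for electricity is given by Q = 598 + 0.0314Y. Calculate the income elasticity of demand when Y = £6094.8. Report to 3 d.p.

At Y = 6094.8: Q = 789.377.
dQ/dY = 0.0314.
η = (dQ/dY)·(Y/Q) = 0.0314 × (6094.8/789.377) = 0.242.

0.242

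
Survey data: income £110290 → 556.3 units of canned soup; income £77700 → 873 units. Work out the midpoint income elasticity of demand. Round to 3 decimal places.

-1.278

ΔQ = 873 − 556.3 = 316.7; midpoint Q̄ = (556.3 + 873)/2 = 714.65.
ΔI = 77700 − 110290 = -32590; midpoint Ī = (110290 + 77700)/2 = 93995.
η = (ΔQ/Q̄) ÷ (ΔI/Ī) = (316.7/714.65) ÷ (-32590/93995) = -1.278.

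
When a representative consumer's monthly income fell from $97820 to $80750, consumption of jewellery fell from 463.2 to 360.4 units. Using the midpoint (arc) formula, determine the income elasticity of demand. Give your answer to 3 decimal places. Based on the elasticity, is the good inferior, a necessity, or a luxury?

1.306 (luxury)

ΔQ = 360.4 − 463.2 = -102.8; midpoint Q̄ = (463.2 + 360.4)/2 = 411.8.
ΔI = 80750 − 97820 = -17070; midpoint Ī = (97820 + 80750)/2 = 89285.
η = (ΔQ/Q̄) ÷ (ΔI/Ī) = (-102.8/411.8) ÷ (-17070/89285) = 1.306.
η > 1 ⇒ luxury.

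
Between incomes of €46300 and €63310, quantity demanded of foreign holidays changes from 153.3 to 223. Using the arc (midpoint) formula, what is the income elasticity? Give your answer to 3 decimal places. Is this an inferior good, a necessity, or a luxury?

ΔQ = 223 − 153.3 = 69.7; midpoint Q̄ = (153.3 + 223)/2 = 188.15.
ΔI = 63310 − 46300 = 17010; midpoint Ī = (46300 + 63310)/2 = 54805.
η = (ΔQ/Q̄) ÷ (ΔI/Ī) = (69.7/188.15) ÷ (17010/54805) = 1.194.
η > 1 ⇒ luxury.

1.194 (luxury)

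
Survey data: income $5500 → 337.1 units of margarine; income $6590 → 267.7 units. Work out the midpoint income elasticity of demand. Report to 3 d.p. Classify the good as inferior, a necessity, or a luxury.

-1.273 (inferior good)

ΔQ = 267.7 − 337.1 = -69.4; midpoint Q̄ = (337.1 + 267.7)/2 = 302.4.
ΔI = 6590 − 5500 = 1090; midpoint Ī = (5500 + 6590)/2 = 6045.
η = (ΔQ/Q̄) ÷ (ΔI/Ī) = (-69.4/302.4) ÷ (1090/6045) = -1.273.
η < 0 ⇒ inferior good.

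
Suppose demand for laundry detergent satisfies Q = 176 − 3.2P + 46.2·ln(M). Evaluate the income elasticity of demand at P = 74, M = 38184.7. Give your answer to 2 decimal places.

At P = 74, M = 38184.7: Q = 426.619.
Holding P constant, ∂Q/∂M = 46.2/M = 0.00120991.
η_M = (∂Q/∂M)·(M/Q) = 0.00120991 × (38184.7/426.619) = 0.11.

0.11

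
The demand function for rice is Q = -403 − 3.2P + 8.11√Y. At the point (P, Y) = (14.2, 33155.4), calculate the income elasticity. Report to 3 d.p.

At P = 14.2, Y = 33155.4: Q = 1028.279.
Holding P constant, ∂Q/∂Y = 8.11/(2√Y) = 0.0222697.
η_Y = (∂Q/∂Y)·(Y/Q) = 0.0222697 × (33155.4/1028.279) = 0.718.

0.718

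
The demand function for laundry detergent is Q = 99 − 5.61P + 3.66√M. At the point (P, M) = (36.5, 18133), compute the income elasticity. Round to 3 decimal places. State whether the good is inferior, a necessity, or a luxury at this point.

At P = 36.5, M = 18133: Q = 387.086.
Holding P constant, ∂Q/∂M = 3.66/(2√M) = 0.0135899.
η_M = (∂Q/∂M)·(M/Q) = 0.0135899 × (18133/387.086) = 0.637.
Since 0 < η < 1, this is a necessity.

0.637 (necessity)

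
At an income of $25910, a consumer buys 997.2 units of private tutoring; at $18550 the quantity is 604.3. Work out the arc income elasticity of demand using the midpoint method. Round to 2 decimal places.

ΔQ = 604.3 − 997.2 = -392.9; midpoint Q̄ = (997.2 + 604.3)/2 = 800.75.
ΔI = 18550 − 25910 = -7360; midpoint Ī = (25910 + 18550)/2 = 22230.
η = (ΔQ/Q̄) ÷ (ΔI/Ī) = (-392.9/800.75) ÷ (-7360/22230) = 1.48.

1.48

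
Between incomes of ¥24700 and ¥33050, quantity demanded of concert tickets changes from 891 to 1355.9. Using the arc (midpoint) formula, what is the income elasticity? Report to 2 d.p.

1.43

ΔQ = 1355.9 − 891 = 464.9; midpoint Q̄ = (891 + 1355.9)/2 = 1123.45.
ΔI = 33050 − 24700 = 8350; midpoint Ī = (24700 + 33050)/2 = 28875.
η = (ΔQ/Q̄) ÷ (ΔI/Ī) = (464.9/1123.45) ÷ (8350/28875) = 1.43.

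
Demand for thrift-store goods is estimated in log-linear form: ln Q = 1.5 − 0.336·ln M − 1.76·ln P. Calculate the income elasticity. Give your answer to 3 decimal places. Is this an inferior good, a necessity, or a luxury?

-0.336 (inferior good)

In a log-linear demand, the coefficient on ln M is the income elasticity.
So η = -0.336.
η < 0 ⇒ inferior good.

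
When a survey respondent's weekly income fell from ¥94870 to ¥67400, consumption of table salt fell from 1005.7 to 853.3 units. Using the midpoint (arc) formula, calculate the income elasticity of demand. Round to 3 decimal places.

ΔQ = 853.3 − 1005.7 = -152.4; midpoint Q̄ = (1005.7 + 853.3)/2 = 929.5.
ΔI = 67400 − 94870 = -27470; midpoint Ī = (94870 + 67400)/2 = 81135.
η = (ΔQ/Q̄) ÷ (ΔI/Ī) = (-152.4/929.5) ÷ (-27470/81135) = 0.484.

0.484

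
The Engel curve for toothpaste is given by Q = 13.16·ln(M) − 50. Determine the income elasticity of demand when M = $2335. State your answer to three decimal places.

At M = 2335: Q = 52.066.
dQ/dM = 13.16/M = 0.00563597 at this income.
η = (dQ/dM)·(M/Q) = 0.00563597 × (2335/52.066) = 0.253.

0.253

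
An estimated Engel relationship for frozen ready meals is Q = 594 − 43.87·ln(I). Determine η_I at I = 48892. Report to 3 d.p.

At I = 48892: Q = 120.319.
dQ/dI = -43.87/I = -0.000897284 at this income.
η = (dQ/dI)·(I/Q) = -0.000897284 × (48892/120.319) = -0.365.

-0.365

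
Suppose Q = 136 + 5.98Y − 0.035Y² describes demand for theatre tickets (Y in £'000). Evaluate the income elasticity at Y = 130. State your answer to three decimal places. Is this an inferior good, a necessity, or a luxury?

At Y = 130: Q = 321.9000.
dQ/dY = 5.98 − 0.07Y = -3.12000.
η = (dQ/dY)·(Y/Q) = -3.12000 × (130/321.9000) = -1.260.
η < 0 ⇒ inferior good.

-1.260 (inferior good)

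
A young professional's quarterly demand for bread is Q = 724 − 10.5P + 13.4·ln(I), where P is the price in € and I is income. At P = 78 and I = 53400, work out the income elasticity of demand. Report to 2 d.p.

At P = 78, I = 53400: Q = 50.867.
Holding P constant, ∂Q/∂I = 13.4/I = 0.000250936.
η_I = (∂Q/∂I)·(I/Q) = 0.000250936 × (53400/50.867) = 0.26.

0.26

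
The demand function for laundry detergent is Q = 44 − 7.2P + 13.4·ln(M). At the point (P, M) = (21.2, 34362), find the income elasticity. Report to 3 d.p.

At P = 21.2, M = 34362: Q = 31.319.
Holding P constant, ∂Q/∂M = 13.4/M = 0.000389966.
η_M = (∂Q/∂M)·(M/Q) = 0.000389966 × (34362/31.319) = 0.428.

0.428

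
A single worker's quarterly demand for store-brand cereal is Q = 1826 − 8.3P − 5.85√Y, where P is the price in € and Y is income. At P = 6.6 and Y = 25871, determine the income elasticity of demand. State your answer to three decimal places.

At P = 6.6, Y = 25871: Q = 830.279.
Holding P constant, ∂Q/∂Y = -5.85/(2√Y) = -0.0181852.
η_Y = (∂Q/∂Y)·(Y/Q) = -0.0181852 × (25871/830.279) = -0.567.

-0.567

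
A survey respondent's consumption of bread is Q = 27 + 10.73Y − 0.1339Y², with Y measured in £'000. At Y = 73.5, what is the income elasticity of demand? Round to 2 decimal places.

At Y = 73.5: Q = 92.2937.
dQ/dY = 10.73 − 0.2678Y = -8.95330.
η = (dQ/dY)·(Y/Q) = -8.95330 × (73.5/92.2937) = -7.13.

-7.13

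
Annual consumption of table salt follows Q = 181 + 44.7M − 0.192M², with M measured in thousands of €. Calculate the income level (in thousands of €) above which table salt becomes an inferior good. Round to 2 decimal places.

116.41

dQ/dM = 44.7 − 0.384M.
The good is inferior where dQ/dM < 0. Setting dQ/dM = 0 gives M = 44.7 / 0.384 = 116.41.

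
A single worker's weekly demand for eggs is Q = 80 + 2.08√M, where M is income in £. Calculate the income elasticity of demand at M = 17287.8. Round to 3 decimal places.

At M = 17287.8: Q = 353.485.
dQ/dM = 2.08/(2√M) = 0.00790976 at this income.
η = (dQ/dM)·(M/Q) = 0.00790976 × (17287.8/353.485) = 0.387.

0.387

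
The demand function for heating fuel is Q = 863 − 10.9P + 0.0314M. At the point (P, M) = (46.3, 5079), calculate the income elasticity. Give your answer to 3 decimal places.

0.308

At P = 46.3, M = 5079: Q = 517.811.
Holding P constant, ∂Q/∂M = 0.0314.
η_M = (∂Q/∂M)·(M/Q) = 0.0314 × (5079/517.811) = 0.308.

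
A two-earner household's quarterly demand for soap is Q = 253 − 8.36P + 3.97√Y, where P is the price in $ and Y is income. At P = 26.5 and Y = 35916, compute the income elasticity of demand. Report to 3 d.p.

At P = 26.5, Y = 35916: Q = 783.835.
Holding P constant, ∂Q/∂Y = 3.97/(2√Y) = 0.0104741.
η_Y = (∂Q/∂Y)·(Y/Q) = 0.0104741 × (35916/783.835) = 0.480.

0.480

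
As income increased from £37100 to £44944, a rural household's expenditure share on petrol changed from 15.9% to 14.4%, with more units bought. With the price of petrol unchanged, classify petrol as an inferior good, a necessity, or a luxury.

Quantity rises but the budget share falls as income rises, so 0 < η < 1.

necessity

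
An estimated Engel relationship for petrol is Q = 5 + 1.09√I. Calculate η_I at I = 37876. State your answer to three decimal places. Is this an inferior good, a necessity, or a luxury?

At I = 37876: Q = 217.133.
dQ/dI = 1.09/(2√I) = 0.00280036 at this income.
η = (dQ/dI)·(I/Q) = 0.00280036 × (37876/217.133) = 0.488.
Since 0 < η < 1, the good is a necessity.

0.488 (necessity)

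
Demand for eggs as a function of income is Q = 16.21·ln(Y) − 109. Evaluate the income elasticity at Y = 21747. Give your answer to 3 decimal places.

At Y = 21747: Q = 52.893.
dQ/dY = 16.21/Y = 0.00074539 at this income.
η = (dQ/dY)·(Y/Q) = 0.00074539 × (21747/52.893) = 0.306.

0.306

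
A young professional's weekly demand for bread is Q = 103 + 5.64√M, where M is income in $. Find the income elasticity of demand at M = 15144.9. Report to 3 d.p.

0.435

At M = 15144.9: Q = 797.084.
dQ/dM = 5.64/(2√M) = 0.0229148 at this income.
η = (dQ/dM)·(M/Q) = 0.0229148 × (15144.9/797.084) = 0.435.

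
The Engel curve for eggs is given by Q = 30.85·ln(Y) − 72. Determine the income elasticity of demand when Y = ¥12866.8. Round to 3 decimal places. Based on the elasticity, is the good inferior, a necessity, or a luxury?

0.140 (necessity)

At Y = 12866.8: Q = 219.915.
dQ/dY = 30.85/Y = 0.00239764 at this income.
η = (dQ/dY)·(Y/Q) = 0.00239764 × (12866.8/219.915) = 0.140.
Since 0 < η < 1, the good is a necessity.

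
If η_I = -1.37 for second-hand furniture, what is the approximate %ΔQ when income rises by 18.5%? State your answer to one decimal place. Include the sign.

%ΔQ ≈ η × %ΔI = -1.37 × 18.5% = -25.3%.

-25.3%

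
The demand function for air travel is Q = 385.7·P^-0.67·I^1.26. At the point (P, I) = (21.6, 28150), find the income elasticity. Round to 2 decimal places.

For a multiplicative demand Q = A·P^α·I^β, the income elasticity is β everywhere.
Here β = 1.26, so η = 1.26.

1.26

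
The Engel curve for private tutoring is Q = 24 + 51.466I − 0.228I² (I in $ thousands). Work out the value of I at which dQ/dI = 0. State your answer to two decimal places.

112.86

dQ/dI = 51.466 − 0.456I.
The good is inferior where dQ/dI < 0. Setting dQ/dI = 0 gives I = 51.466 / 0.456 = 112.86.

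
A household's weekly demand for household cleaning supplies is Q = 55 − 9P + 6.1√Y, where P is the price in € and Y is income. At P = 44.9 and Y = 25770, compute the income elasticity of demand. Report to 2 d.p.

At P = 44.9, Y = 25770: Q = 630.135.
Holding P constant, ∂Q/∂Y = 6.1/(2√Y) = 0.0189995.
η_Y = (∂Q/∂Y)·(Y/Q) = 0.0189995 × (25770/630.135) = 0.78.

0.78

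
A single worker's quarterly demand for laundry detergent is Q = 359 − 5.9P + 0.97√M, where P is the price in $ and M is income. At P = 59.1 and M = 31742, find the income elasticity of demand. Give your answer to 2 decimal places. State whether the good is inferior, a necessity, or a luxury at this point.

0.47 (necessity)

At P = 59.1, M = 31742: Q = 183.128.
Holding P constant, ∂Q/∂M = 0.97/(2√M) = 0.00272223.
η_M = (∂Q/∂M)·(M/Q) = 0.00272223 × (31742/183.128) = 0.47.
Since 0 < η < 1, this is a necessity.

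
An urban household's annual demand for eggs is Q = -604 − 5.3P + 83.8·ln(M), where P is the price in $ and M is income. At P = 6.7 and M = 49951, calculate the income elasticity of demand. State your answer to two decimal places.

0.31

At P = 6.7, M = 49951: Q = 267.105.
Holding P constant, ∂Q/∂M = 83.8/M = 0.00167764.
η_M = (∂Q/∂M)·(M/Q) = 0.00167764 × (49951/267.105) = 0.31.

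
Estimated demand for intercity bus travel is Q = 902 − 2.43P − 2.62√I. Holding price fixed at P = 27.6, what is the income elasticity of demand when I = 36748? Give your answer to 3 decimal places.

-0.755

At P = 27.6, I = 36748: Q = 332.684.
Holding P constant, ∂Q/∂I = -2.62/(2√I) = -0.00683368.
η_I = (∂Q/∂I)·(I/Q) = -0.00683368 × (36748/332.684) = -0.755.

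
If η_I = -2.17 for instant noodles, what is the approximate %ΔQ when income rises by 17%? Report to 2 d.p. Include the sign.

-36.89%

%ΔQ ≈ η × %ΔI = -2.17 × 17% = -36.89%.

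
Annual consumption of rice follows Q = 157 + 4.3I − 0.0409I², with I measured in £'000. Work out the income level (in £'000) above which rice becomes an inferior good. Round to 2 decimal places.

dQ/dI = 4.3 − 0.0818I.
The good is inferior where dQ/dI < 0. Setting dQ/dI = 0 gives I = 4.3 / 0.0818 = 52.57.

52.57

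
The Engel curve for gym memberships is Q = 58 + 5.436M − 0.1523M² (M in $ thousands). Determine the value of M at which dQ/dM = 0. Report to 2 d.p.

dQ/dM = 5.436 − 0.3046M.
The good is inferior where dQ/dM < 0. Setting dQ/dM = 0 gives M = 5.436 / 0.3046 = 17.85.

17.85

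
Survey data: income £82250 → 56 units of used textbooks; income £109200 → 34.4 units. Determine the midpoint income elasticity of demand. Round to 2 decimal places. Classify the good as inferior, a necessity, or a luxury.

ΔQ = 34.4 − 56 = -21.6; midpoint Q̄ = (56 + 34.4)/2 = 45.2.
ΔI = 109200 − 82250 = 26950; midpoint Ī = (82250 + 109200)/2 = 95725.
η = (ΔQ/Q̄) ÷ (ΔI/Ī) = (-21.6/45.2) ÷ (26950/95725) = -1.70.
η < 0 ⇒ inferior good.

-1.70 (inferior good)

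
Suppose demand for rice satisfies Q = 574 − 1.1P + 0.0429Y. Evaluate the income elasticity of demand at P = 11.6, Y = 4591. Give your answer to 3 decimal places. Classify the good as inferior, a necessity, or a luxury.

0.260 (necessity)

At P = 11.6, Y = 4591: Q = 758.194.
Holding P constant, ∂Q/∂Y = 0.0429.
η_Y = (∂Q/∂Y)·(Y/Q) = 0.0429 × (4591/758.194) = 0.260.
Since 0 < η < 1, this is a necessity.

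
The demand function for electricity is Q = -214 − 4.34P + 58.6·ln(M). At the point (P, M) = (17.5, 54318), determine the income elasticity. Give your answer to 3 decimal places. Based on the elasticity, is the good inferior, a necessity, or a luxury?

0.168 (necessity)

At P = 17.5, M = 54318: Q = 348.943.
Holding P constant, ∂Q/∂M = 58.6/M = 0.00107883.
η_M = (∂Q/∂M)·(M/Q) = 0.00107883 × (54318/348.943) = 0.168.
Since 0 < η < 1, this is a necessity.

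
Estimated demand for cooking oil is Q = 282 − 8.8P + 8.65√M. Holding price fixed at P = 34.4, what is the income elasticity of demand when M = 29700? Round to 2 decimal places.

0.51

At P = 34.4, M = 29700: Q = 1469.994.
Holding P constant, ∂Q/∂M = 8.65/(2√M) = 0.0250962.
η_M = (∂Q/∂M)·(M/Q) = 0.0250962 × (29700/1469.994) = 0.51.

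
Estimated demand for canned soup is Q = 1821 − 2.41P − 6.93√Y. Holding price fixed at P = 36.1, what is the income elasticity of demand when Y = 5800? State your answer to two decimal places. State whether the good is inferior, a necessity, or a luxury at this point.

-0.22 (inferior good)

At P = 36.1, Y = 5800: Q = 1206.226.
Holding P constant, ∂Q/∂Y = -6.93/(2√Y) = -0.0454977.
η_Y = (∂Q/∂Y)·(Y/Q) = -0.0454977 × (5800/1206.226) = -0.22.
Since η < 0, this is an inferior good.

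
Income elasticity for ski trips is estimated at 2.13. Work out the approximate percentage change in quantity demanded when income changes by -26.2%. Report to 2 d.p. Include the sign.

-55.81%

%ΔQ ≈ η × %ΔI = 2.13 × (-26.2%) = -55.81%.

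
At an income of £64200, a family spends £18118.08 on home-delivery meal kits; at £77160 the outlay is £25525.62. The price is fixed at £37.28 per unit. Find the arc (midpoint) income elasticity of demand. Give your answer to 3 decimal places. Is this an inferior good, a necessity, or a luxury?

With a constant price, Q₁ = 18118.08/37.28 = 486.000 and Q₂ = 25525.62/37.28 = 684.700 (equivalently, work directly with expenditure since P cancels).
Midpoint %ΔQ = (25525.62 − 18118.08)/21821.85 = 0.33946; midpoint %ΔI = (77160 − 64200)/70680 = 0.18336.
η = 0.33946 / 0.18336 = 1.851.
η > 1 ⇒ luxury.

1.851 (luxury)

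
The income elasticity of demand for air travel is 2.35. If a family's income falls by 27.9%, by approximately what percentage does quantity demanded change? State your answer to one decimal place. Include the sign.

%ΔQ ≈ η × %ΔI = 2.35 × (-27.9%) = -65.6%.

-65.6%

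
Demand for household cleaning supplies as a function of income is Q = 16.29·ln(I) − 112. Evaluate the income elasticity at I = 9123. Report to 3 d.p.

0.446

At I = 9123: Q = 36.541.
dQ/dI = 16.29/I = 0.0017856 at this income.
η = (dQ/dI)·(I/Q) = 0.0017856 × (9123/36.541) = 0.446.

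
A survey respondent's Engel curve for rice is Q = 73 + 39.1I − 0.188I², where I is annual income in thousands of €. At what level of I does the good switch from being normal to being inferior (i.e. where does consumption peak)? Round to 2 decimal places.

dQ/dI = 39.1 − 0.376I.
The good is inferior where dQ/dI < 0. Setting dQ/dI = 0 gives I = 39.1 / 0.376 = 103.99.

103.99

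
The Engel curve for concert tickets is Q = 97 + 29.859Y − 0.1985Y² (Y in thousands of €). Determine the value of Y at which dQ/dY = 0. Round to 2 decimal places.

75.21

dQ/dY = 29.859 − 0.397Y.
The good is inferior where dQ/dY < 0. Setting dQ/dY = 0 gives Y = 29.859 / 0.397 = 75.21.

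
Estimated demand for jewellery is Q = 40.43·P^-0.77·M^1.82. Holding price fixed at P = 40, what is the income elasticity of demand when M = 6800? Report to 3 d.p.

For a multiplicative demand Q = A·P^α·M^β, the income elasticity is β everywhere.
Here β = 1.82, so η = 1.820.

1.820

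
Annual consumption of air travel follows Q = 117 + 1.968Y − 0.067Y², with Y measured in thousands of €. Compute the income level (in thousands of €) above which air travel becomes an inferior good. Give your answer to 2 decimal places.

dQ/dY = 1.968 − 0.134Y.
The good is inferior where dQ/dY < 0. Setting dQ/dY = 0 gives Y = 1.968 / 0.134 = 14.69.

14.69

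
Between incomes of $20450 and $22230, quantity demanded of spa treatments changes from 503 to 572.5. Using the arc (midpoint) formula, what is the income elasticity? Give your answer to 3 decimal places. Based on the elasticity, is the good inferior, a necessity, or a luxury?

1.549 (luxury)

ΔQ = 572.5 − 503 = 69.5; midpoint Q̄ = (503 + 572.5)/2 = 537.75.
ΔI = 22230 − 20450 = 1780; midpoint Ī = (20450 + 22230)/2 = 21340.
η = (ΔQ/Q̄) ÷ (ΔI/Ī) = (69.5/537.75) ÷ (1780/21340) = 1.549.
η > 1 ⇒ luxury.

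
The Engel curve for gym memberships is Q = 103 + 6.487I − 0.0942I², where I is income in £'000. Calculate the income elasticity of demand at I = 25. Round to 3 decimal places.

At I = 25: Q = 206.3000.
dQ/dI = 6.487 − 0.1884I = 1.77700.
η = (dQ/dI)·(I/Q) = 1.77700 × (25/206.3000) = 0.215.

0.215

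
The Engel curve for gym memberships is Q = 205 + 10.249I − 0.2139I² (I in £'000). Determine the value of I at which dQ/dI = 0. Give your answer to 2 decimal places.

dQ/dI = 10.249 − 0.4278I.
The good is inferior where dQ/dI < 0. Setting dQ/dI = 0 gives I = 10.249 / 0.4278 = 23.96.

23.96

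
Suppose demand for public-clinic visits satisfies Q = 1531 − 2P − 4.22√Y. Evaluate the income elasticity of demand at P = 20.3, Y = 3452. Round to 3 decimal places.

At P = 20.3, Y = 3452: Q = 1242.459.
Holding P constant, ∂Q/∂Y = -4.22/(2√Y) = -0.0359126.
η_Y = (∂Q/∂Y)·(Y/Q) = -0.0359126 × (3452/1242.459) = -0.100.

-0.100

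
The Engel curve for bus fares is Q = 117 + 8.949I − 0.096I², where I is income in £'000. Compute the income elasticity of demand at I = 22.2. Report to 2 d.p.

At I = 22.2: Q = 268.3552.
dQ/dI = 8.949 − 0.192I = 4.68660.
η = (dQ/dI)·(I/Q) = 4.68660 × (22.2/268.3552) = 0.39.

0.39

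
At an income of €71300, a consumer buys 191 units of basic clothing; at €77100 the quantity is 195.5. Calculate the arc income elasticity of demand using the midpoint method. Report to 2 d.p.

ΔQ = 195.5 − 191 = 4.5; midpoint Q̄ = (191 + 195.5)/2 = 193.25.
ΔI = 77100 − 71300 = 5800; midpoint Ī = (71300 + 77100)/2 = 74200.
η = (ΔQ/Q̄) ÷ (ΔI/Ī) = (4.5/193.25) ÷ (5800/74200) = 0.30.

0.30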